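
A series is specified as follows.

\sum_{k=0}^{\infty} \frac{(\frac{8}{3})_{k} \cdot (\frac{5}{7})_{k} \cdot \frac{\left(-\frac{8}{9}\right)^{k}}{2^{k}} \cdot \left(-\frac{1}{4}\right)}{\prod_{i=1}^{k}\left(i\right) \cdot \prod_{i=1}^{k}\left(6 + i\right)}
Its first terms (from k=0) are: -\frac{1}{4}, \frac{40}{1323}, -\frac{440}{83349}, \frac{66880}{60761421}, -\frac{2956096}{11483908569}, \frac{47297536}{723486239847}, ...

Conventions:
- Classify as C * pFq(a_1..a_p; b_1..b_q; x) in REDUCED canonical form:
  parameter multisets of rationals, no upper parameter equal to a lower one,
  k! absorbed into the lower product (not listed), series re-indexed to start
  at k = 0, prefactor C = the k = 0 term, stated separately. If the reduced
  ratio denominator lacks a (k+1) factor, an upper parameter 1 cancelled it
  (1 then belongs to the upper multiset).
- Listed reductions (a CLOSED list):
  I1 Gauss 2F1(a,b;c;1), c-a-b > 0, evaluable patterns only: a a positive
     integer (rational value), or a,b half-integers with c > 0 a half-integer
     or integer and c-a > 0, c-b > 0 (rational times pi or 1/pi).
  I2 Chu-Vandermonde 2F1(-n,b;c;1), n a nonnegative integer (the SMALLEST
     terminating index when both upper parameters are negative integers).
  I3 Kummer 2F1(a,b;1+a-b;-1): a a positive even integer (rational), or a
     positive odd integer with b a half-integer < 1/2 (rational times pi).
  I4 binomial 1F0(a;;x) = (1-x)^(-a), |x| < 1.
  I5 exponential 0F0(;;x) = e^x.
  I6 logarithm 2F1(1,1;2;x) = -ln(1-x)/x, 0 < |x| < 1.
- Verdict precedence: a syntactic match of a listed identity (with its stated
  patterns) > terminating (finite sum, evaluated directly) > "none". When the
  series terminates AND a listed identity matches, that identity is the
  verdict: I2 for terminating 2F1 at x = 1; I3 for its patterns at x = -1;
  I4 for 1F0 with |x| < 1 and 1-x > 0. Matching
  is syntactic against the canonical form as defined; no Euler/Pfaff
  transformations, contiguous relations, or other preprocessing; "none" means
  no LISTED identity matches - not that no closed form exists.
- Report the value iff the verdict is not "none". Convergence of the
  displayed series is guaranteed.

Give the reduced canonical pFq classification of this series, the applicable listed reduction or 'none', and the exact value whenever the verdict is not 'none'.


Canonical form: C = -\frac{1}{4} times 2F1 with upper {\frac{5}{7}, \frac{8}{3}}, lower {7}, x = -\frac{4}{9}. Verdict: none. Every listed pattern misses the 2F1 form at -\frac{4}{9}, upper {\frac{5}{7}, \frac{8}{3}}.

First insight: with t_0 = -\frac{1}{4}, the two k-th powers (C = -1/4) combine into one argument.
Adjacent-term ratio: r(k) = -\frac{4}{9} * (k+\frac{5}{7}) (k+\frac{8}{3}) / [(k+7) (k+1)] ; factor over Q: parameters, x = -\frac{4}{9}, and C = -\frac{1}{4}.


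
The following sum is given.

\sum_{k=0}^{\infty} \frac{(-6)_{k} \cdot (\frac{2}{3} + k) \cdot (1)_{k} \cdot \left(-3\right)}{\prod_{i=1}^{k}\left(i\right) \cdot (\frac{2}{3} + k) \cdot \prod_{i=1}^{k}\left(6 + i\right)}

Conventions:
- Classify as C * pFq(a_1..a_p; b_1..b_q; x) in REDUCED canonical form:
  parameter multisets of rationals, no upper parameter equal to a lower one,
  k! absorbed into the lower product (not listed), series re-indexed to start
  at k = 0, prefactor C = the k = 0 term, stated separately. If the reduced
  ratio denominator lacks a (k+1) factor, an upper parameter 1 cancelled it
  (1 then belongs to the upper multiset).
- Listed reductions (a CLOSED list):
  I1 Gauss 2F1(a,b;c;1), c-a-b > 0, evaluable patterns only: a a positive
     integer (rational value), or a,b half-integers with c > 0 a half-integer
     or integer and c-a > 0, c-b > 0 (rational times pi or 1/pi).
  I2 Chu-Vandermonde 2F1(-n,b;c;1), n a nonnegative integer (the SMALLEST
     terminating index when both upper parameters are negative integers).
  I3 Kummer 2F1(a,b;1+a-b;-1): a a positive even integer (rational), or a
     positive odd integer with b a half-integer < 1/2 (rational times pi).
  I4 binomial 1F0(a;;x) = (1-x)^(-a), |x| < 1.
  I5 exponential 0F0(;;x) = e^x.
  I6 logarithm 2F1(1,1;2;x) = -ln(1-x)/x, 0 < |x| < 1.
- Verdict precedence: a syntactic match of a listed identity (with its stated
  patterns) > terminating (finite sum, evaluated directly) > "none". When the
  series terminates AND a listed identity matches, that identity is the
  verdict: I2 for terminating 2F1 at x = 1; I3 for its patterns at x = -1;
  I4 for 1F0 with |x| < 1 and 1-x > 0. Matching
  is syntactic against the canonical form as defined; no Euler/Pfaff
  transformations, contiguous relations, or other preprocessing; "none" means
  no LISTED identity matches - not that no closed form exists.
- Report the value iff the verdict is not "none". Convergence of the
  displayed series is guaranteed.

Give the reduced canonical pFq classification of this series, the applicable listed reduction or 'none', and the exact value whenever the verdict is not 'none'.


At argument 1: a 2F1 with upper {-6, 1}, lower {7}, scaled by C = -3. Verdict: this is Vandermonde's identity (I2) (terminating 2F1 at x = 1 with n = 6, b = 1, c = 7). Hence: -\frac{3}{2}.

First insight: t_0 = -3 here, and the lower running product (prefactor -3) is a rising factorial.
Ratio: r(k) = 1 * (k-6) (k+1) / [(k+7) (k+1)] - rational; roots negated = parameters, x = 1, C = -3.


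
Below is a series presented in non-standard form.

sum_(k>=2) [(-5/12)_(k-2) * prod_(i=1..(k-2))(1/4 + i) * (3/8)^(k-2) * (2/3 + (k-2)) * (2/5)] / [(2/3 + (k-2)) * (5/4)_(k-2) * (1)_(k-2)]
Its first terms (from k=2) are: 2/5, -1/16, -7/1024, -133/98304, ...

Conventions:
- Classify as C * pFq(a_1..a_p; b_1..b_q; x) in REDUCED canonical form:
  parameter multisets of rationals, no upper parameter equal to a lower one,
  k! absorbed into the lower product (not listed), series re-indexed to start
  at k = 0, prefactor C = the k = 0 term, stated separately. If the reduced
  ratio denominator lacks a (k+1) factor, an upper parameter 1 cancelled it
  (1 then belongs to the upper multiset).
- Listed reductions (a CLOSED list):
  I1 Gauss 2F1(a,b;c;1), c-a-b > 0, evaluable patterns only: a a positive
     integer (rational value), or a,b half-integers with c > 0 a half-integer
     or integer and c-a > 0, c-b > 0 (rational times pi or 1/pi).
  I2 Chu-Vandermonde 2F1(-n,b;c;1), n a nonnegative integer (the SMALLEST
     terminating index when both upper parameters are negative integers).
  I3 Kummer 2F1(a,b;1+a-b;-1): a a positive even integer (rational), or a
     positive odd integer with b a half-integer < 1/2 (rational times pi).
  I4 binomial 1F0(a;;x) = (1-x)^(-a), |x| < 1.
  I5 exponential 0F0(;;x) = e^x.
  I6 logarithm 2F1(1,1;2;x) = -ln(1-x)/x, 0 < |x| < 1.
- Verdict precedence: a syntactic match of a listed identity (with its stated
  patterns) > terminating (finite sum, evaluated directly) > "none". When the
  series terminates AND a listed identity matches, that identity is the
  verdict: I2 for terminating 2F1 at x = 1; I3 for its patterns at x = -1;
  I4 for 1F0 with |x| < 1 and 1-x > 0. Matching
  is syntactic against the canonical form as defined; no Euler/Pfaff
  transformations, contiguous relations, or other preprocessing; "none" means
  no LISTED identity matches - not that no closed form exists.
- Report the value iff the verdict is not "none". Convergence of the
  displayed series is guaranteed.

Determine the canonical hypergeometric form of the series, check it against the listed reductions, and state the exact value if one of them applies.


The tell: with t_0 = 2/5, the running product (C = 2/5, x = 3/8) telescopes to a rising factorial.
Consecutive-term ratio: r(k) = (3/8) * (k-5/12) / [(k+1)] - rational; roots negated = parameters, x = (3/8), C = 2/5.

x = 3/8 here; the reduced form reads 1F0, upper {-5/12}, lower {-}, C = 2/5. Verdict at x = 3/8: binomial (I4) matches (the 1F0 binomial series: exponent 5/12, x = 3/8). Hence: (2/5) * (5/8)^(5/12).


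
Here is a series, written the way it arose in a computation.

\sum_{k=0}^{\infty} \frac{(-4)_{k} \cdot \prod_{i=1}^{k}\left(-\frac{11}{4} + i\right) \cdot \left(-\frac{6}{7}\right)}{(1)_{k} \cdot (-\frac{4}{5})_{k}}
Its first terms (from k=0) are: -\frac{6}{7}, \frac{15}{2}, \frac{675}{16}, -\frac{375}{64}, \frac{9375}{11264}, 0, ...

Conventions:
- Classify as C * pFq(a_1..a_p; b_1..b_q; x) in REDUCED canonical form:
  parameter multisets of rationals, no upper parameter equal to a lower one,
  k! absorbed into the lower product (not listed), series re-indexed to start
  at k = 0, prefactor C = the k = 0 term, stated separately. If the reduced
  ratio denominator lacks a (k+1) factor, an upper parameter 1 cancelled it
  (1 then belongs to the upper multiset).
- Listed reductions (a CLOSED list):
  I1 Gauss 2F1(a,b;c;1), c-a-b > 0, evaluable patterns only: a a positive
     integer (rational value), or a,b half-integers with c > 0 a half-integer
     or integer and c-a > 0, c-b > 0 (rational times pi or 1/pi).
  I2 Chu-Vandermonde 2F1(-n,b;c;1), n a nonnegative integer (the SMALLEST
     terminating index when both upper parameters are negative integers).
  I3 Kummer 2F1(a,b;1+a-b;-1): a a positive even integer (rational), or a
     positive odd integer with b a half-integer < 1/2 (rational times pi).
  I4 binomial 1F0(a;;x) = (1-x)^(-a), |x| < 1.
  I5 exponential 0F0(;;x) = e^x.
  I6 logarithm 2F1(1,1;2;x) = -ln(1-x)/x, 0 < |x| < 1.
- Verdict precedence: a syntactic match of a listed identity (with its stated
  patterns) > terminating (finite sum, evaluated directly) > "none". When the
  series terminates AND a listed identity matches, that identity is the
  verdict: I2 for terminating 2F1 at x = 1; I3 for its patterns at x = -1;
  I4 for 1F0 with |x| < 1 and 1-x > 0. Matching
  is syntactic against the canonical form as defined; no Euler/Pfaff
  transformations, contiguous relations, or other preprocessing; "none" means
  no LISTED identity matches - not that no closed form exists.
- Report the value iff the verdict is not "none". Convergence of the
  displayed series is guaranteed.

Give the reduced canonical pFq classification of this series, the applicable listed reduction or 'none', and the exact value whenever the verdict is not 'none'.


Key step: t_0 being -\frac{6}{7}, (1)_k (prefactor -6/7) is k! itself.
Adjacent-term ratio: r(k) = 1 * (k-4) (k-\frac{7}{4}) / [(k-\frac{4}{5}) (k+1)] ; factor over Q: parameters, x = 1, and C = -\frac{6}{7}.

With C = -\frac{6}{7}: the canonical form is 2F1(-4, -\frac{7}{4}; -\frac{4}{5}; 1). Verdict at x = 1: Vandermonde's identity (I2) matches (terminating 2F1 at x = 1 with n = 4, b = -7/4, c = -\frac{4}{5}). Value: \frac{3453801}{78848}.


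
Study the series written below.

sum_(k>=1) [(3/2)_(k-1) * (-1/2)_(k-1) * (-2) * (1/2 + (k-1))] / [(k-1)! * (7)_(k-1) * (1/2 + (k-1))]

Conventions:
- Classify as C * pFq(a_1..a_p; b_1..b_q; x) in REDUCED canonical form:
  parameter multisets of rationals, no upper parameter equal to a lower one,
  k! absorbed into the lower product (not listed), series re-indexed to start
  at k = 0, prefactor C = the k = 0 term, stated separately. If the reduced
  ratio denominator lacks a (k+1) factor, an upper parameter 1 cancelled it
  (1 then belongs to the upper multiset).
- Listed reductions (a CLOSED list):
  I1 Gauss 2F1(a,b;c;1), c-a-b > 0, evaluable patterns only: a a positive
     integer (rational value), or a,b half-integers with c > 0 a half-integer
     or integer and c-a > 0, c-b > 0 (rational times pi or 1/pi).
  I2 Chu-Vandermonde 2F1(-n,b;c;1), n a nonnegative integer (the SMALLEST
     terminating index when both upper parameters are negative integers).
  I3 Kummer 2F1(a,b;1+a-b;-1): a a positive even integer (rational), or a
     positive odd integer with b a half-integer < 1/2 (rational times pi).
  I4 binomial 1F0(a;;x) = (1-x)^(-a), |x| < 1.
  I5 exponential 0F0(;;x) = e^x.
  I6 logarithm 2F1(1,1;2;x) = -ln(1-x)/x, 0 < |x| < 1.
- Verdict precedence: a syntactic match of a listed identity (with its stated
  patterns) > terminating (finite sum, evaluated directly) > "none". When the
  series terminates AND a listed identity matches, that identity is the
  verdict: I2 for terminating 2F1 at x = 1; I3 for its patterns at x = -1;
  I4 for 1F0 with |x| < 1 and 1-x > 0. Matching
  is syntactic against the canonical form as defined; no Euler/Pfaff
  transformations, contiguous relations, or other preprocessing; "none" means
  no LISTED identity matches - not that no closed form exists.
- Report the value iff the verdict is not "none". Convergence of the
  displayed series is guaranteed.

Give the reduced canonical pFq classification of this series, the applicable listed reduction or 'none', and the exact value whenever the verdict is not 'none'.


Reduced: x = 1, 2F1, upper = {-1/2, 3/2}, lower = {7}, C = -2. Verdict: Gauss (I1, half-integer pattern) fires (x = 1; upper {-1/2, 3/2} half-integers, c = 7 in the evaluable pattern). Hence: (-1048576/189189) / pi.

The tell: t_0 = -2 here, and the factor k + 1/2 cancels (top and bottom), leaving C = -2, x = 1.
Adjacent-term ratio: r(k) = 1 * (k-1/2) (k+3/2) / [(k+7) (k+1)] - rational in k. x = 1; t_0 = -2; negate the roots.


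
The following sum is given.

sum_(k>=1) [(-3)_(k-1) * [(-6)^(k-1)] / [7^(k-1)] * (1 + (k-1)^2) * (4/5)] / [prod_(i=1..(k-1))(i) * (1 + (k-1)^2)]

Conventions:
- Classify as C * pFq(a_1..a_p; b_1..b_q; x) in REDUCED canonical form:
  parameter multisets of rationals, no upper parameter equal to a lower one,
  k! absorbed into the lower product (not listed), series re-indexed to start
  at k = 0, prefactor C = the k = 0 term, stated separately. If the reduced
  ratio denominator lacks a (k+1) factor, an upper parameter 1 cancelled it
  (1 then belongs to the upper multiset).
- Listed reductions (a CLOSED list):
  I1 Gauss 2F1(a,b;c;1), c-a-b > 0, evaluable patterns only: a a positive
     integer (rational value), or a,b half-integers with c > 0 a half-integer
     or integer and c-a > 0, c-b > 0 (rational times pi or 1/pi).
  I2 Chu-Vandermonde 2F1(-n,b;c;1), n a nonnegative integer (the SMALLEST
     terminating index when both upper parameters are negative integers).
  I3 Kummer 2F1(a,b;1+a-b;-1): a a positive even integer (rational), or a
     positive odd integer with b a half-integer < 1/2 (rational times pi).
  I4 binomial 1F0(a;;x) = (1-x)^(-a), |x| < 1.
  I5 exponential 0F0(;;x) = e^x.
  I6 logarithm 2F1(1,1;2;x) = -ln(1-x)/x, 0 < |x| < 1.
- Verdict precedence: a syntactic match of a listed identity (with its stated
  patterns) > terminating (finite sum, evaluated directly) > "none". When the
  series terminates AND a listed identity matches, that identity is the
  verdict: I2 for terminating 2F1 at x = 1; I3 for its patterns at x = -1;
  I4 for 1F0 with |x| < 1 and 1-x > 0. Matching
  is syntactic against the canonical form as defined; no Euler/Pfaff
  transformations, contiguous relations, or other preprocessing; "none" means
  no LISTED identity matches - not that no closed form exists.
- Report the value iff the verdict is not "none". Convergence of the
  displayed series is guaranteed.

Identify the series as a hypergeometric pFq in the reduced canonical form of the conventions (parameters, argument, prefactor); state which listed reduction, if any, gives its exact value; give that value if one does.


Key step: x = (-6/7) and the product of the first k integers (C = 4/5) is k!.
Term ratio: r(k) = (-6/7) * (k-3) / [(k+1)] - rational; roots negated = parameters, x = (-6/7), C = 4/5.

With C = 4/5: the canonical form is 1F0(-3; -; -6/7). Verdict: the I4 binomial reduction matches (the 1F0 binomial series: exponent 3, x = -6/7). Exact value: 8788/1715.


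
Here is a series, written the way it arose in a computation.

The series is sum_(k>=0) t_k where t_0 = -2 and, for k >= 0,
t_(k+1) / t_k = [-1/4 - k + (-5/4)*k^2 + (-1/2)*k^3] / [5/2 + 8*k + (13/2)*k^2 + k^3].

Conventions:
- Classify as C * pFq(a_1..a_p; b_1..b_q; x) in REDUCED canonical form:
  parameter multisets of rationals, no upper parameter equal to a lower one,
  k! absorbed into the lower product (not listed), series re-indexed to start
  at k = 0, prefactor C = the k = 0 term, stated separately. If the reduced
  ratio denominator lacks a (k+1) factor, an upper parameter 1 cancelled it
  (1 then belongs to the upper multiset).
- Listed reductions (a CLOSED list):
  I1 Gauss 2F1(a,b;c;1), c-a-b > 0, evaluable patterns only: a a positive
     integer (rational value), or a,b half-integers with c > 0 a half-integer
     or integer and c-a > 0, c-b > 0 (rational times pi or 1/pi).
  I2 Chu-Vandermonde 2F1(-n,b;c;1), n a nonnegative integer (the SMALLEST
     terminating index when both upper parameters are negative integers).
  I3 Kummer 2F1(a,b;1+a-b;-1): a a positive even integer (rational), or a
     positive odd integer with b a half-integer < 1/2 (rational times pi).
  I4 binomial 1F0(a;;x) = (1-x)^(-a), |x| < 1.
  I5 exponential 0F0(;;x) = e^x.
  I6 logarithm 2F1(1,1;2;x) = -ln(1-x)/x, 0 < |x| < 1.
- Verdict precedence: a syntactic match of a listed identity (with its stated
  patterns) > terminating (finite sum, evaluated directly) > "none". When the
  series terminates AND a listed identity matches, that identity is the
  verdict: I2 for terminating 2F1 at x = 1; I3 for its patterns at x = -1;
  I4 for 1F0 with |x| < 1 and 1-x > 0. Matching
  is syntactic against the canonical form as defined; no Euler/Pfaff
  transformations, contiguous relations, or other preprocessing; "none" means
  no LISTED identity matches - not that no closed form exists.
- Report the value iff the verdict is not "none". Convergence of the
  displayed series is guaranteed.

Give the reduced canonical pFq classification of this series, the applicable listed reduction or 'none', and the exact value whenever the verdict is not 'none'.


Prefactor -2, argument -1/2: 2F1 with upper {1, 1} over lower {5}. Verdict: no listed reduction: x = -1/2 and upper {1, 1} fail every I1-I6 pattern.

Structural cue: with t_0 = -2, cancel k + 1/2 from the displayed ratio first; then C = -2.
Term ratio: r(k) = (-1/2) * (k+1) (k+1) / [(k+5) (k+1)] - rational; roots negated = parameters, x = (-1/2), C = -2.


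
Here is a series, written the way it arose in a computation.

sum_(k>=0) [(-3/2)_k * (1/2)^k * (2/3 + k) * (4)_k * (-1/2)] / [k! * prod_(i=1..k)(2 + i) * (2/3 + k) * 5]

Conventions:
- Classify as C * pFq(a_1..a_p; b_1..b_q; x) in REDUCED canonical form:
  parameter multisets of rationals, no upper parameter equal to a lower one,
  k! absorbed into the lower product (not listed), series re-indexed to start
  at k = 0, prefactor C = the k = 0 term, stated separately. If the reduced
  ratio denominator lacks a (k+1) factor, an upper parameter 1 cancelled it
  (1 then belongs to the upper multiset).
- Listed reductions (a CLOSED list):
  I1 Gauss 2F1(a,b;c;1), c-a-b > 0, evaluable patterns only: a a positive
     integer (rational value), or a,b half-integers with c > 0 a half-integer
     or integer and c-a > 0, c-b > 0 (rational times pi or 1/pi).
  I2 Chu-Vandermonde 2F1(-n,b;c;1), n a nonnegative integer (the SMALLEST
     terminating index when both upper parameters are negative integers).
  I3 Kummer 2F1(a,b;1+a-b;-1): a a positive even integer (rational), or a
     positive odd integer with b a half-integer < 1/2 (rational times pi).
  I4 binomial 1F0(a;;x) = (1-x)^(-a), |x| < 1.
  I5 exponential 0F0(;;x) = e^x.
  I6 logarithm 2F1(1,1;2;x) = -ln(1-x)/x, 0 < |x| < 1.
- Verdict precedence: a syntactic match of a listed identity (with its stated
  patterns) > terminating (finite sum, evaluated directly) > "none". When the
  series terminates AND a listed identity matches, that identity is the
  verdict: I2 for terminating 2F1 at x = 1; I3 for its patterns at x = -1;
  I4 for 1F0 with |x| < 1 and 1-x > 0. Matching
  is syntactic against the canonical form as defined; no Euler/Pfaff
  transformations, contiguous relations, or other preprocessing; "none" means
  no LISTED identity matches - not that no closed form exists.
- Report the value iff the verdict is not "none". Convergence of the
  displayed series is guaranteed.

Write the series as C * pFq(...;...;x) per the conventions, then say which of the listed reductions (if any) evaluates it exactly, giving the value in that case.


At argument 1/2: a 2F1 with upper {-3/2, 4}, lower {3}, scaled by C = -1/10. Verdict: none. A 2F1 with upper {-3/2, 4} fits none of I1-I6 at x = 1/2; the sum runs forever.

Key step: t_0 = -1/10 here, and the lower running product (C = -1/10, x = 1/2) is a rising factorial.
Adjacent-term ratio: r(k) = (1/2) * (k-3/2) (k+4) / [(k+3) (k+1)] ; factor over Q: parameters, x = (1/2), and C = -1/10.


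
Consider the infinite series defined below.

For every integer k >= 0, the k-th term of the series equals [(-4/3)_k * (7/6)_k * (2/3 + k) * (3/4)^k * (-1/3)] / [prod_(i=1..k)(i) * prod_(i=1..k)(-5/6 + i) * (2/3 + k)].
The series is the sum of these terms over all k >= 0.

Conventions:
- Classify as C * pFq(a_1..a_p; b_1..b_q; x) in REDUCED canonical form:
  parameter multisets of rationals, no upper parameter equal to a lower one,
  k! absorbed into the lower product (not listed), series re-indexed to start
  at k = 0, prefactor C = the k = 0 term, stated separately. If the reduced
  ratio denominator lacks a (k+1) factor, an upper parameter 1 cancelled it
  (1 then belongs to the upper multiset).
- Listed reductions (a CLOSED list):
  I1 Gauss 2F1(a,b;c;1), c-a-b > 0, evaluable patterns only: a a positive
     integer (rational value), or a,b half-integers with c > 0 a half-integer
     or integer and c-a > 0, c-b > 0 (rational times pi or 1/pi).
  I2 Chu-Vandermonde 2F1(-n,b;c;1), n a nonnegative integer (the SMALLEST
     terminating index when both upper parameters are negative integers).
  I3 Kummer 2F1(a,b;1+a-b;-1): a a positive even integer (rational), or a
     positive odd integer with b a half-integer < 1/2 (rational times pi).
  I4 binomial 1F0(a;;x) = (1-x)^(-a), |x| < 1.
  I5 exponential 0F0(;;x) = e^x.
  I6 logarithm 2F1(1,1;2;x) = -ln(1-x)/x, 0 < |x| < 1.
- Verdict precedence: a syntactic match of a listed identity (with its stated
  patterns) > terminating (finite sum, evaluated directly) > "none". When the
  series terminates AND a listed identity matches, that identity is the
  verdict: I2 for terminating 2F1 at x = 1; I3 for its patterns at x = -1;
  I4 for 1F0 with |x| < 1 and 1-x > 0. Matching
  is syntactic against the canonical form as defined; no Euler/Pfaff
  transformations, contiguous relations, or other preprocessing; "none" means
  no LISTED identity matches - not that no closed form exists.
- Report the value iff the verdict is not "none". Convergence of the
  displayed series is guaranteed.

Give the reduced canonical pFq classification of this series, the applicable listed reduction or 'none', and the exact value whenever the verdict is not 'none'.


Canonical form: C = -1/3 times 2F1 with upper {-4/3, 7/6}, lower {1/6}, x = 3/4. Verdict: none. A 2F1 with upper {-4/3, 7/6} fits none of I1-I6 at x = 3/4; the sum runs forever.

First insight: x = (3/4) and the product of the first k integers (prefactor -1/3) is k!.
Consecutive-term ratio: r(k) = (3/4) * (k-4/3) (k+7/6) / [(k+1/6) (k+1)] - poly over poly, x = (3/4) from leading terms; C = -1/3 at k = 0.


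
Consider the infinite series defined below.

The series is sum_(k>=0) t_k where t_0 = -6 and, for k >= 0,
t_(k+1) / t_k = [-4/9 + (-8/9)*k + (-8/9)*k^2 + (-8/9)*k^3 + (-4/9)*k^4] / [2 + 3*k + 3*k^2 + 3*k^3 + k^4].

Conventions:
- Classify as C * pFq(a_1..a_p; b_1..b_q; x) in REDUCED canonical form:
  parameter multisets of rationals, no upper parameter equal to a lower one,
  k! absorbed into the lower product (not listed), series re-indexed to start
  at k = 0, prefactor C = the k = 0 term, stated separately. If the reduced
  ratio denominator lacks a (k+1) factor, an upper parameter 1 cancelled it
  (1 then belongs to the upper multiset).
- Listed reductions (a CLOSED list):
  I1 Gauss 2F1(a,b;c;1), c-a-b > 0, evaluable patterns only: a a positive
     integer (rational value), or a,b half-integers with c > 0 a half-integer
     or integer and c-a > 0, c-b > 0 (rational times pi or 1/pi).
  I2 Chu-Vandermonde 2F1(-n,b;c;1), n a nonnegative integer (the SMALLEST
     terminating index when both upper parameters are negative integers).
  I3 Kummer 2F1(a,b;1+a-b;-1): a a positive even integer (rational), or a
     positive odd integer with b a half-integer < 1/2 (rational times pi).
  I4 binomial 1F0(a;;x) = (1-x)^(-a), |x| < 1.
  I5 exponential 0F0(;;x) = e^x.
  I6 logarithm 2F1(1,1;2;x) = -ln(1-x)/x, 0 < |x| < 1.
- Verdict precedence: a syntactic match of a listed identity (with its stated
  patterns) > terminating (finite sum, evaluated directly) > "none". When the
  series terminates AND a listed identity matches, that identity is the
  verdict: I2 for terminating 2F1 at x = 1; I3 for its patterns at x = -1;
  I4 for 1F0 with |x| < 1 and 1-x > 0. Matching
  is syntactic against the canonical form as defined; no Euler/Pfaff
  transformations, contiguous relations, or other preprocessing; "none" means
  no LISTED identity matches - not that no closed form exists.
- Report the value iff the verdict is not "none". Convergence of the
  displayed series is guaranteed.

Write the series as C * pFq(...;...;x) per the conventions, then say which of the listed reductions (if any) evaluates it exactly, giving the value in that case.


x = -4/9 here; the reduced form reads 2F1, upper {1, 1}, lower {2}, C = -6. Verdict (x = -4/9): the logarithmic series (I6) applies (the logarithm: parameters (1,1;2), x = -4/9). Exact value: (-27/2) * ln(13/9).

Key step: from the first term -6: the ratio is unreduced: k^2 + 1 divides both sides (C = -6).
Step ratio: r(k) = (-4/9) * (k+1) (k+1) / [(k+2) (k+1)] ; factor over Q: parameters, x = (-4/9), and C = -6.


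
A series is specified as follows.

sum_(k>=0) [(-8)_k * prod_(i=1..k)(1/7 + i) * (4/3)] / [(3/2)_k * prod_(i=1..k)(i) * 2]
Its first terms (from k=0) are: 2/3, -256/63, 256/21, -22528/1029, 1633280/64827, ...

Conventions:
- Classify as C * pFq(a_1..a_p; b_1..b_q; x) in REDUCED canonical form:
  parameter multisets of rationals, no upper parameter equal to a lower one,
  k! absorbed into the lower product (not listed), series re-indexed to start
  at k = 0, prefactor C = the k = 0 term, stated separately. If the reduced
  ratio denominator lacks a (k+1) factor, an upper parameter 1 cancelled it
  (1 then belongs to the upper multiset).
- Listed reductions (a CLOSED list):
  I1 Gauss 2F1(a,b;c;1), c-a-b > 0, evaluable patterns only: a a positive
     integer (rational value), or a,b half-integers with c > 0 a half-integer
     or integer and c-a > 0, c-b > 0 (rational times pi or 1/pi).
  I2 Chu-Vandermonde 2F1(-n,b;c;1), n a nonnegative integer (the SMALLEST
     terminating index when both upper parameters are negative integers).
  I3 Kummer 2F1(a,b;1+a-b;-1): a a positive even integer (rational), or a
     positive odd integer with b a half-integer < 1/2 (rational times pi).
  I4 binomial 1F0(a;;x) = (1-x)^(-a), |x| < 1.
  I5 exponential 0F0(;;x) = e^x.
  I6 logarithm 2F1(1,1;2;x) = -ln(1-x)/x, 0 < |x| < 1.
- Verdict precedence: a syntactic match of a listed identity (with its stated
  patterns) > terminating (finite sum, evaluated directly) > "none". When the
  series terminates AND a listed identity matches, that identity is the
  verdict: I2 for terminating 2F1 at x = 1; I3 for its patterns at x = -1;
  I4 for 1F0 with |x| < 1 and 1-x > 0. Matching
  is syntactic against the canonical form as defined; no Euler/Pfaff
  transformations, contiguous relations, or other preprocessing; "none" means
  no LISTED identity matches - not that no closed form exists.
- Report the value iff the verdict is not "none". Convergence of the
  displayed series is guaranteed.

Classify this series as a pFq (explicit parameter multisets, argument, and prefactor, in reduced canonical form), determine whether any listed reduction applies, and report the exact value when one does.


First insight: t_0 = 2/3 here, and the constant factors (C = 2/3, x = 1) combine into one prefactor.
Ratio: r(k) = 1 * (k-8) (k+8/7) / [(k+3/2) (k+1)] - rational in k. x = 1; t_0 = 2/3; negate the roots.

This is 2/3 * 2F1(-8, 8/7; 3/2; 1) in reduced canonical form. Verdict: this is Vandermonde's identity (I2) (terminating 2F1 at x = 1 with n = 8, b = 8/7, c = 3/2). Sum: 4993539910/240789972969.


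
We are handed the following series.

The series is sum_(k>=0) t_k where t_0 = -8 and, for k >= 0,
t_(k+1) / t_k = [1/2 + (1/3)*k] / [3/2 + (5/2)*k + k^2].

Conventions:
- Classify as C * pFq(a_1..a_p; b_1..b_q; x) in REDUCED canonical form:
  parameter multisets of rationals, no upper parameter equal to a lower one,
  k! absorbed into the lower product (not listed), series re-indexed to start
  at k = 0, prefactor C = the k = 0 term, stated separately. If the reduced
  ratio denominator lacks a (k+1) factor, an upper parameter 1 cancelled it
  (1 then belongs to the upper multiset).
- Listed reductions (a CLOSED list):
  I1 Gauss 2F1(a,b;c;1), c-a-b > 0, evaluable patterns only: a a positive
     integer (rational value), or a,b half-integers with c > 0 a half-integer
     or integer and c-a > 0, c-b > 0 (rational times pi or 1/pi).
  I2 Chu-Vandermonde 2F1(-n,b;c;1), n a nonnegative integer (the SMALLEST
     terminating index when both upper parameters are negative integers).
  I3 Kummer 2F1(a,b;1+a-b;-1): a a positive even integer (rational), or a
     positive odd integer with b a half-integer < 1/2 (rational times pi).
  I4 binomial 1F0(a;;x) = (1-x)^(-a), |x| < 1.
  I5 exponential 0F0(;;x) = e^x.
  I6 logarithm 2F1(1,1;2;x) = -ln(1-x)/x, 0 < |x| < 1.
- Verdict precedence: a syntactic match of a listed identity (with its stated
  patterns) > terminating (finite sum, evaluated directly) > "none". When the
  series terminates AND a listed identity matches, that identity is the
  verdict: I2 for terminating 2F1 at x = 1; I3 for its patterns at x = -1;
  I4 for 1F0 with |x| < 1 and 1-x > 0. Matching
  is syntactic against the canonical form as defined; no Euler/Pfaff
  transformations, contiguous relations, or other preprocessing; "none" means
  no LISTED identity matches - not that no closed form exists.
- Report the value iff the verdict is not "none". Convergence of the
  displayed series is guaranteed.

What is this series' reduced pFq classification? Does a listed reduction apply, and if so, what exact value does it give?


The tell: t_0 = -8 here, and cancel k + 3/2 from the displayed ratio first; then C = -8, x = 1/3.
Adjacent-term ratio: r(k) = (1/3) * 1 / [(k+1)] - rational in k. x = (1/3); t_0 = -8; negate the roots.

At argument 1/3: a 0F0 with upper {-}, lower {-}, scaled by C = -8. Verdict: the exponential series (I5) applies (the 0F0 exponential series at x = 1/3). Value: (-8) * e^(1/3).


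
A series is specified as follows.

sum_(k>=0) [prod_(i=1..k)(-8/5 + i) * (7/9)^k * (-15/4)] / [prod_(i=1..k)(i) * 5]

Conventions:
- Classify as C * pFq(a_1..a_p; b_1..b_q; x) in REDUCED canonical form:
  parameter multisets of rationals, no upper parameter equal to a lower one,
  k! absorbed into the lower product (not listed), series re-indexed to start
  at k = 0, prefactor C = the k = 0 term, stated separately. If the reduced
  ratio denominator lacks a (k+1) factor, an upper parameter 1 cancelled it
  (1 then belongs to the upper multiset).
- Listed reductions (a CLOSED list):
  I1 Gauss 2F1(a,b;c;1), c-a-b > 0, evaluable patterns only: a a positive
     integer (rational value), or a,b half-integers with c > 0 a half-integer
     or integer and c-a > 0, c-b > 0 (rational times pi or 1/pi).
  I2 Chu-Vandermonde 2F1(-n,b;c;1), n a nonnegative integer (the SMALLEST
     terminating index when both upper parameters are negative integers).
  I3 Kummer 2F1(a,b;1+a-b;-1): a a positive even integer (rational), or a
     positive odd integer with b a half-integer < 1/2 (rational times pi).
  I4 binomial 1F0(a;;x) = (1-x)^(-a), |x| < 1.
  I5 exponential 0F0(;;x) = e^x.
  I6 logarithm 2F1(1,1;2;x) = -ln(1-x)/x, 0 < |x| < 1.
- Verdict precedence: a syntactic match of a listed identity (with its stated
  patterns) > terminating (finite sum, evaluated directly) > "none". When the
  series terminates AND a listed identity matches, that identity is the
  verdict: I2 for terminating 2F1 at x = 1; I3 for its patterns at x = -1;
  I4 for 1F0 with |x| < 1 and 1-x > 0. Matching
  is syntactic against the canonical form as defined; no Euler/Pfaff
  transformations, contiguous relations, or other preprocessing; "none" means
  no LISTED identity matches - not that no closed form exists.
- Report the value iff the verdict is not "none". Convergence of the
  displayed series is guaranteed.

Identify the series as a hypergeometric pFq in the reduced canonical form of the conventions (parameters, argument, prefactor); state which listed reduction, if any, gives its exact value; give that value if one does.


Classification (C = -3/4): 1F0 with upper {-3/5}, lower {-}, argument x = 7/9. Verdict: the I4 binomial reduction applies (the 1F0 binomial series: exponent 3/5, x = 7/9). Its exact value is (-3/4) * (2/9)^(3/5).

First insight: t_0 = -3/4 here, and the constant factors (prefactor -3/4) combine into one prefactor.
Consecutive-term ratio: r(k) = (7/9) * (k-3/5) / [(k+1)] - rational in k. x = (7/9); t_0 = -3/4; negate the roots.


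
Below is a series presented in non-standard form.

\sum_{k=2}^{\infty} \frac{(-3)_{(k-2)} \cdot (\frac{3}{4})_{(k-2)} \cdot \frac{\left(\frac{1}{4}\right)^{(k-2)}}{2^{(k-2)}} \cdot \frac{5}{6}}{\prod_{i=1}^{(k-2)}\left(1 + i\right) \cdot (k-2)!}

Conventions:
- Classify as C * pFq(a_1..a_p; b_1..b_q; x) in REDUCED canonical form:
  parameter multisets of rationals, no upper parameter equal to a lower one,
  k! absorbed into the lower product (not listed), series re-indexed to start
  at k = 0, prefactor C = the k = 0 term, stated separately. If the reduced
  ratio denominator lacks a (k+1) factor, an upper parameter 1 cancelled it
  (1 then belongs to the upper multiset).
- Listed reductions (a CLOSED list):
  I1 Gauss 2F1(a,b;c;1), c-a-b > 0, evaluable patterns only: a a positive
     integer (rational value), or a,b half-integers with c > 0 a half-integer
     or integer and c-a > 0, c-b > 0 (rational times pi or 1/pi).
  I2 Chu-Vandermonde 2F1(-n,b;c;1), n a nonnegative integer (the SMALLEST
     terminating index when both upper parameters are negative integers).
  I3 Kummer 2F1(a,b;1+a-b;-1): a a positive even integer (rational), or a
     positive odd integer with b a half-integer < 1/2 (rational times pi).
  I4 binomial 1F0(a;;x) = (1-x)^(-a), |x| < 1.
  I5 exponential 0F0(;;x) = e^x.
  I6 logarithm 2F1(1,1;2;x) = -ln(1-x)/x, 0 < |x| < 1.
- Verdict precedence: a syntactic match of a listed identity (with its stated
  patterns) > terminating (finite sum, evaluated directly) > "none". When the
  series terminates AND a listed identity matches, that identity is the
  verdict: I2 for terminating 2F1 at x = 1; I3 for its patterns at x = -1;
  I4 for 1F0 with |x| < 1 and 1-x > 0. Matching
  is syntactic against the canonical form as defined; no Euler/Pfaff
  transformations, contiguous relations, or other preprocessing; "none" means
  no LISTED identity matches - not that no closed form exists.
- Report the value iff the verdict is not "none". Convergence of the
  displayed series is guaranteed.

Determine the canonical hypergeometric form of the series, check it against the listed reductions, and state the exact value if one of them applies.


With C = \frac{5}{6}: the canonical form is 2F1(-3, \frac{3}{4}; 2; \frac{1}{8}). Verdict: terminating. With -3 upstairs the series is a 4-term polynomial sum; evaluated term by term. Its exact value is \frac{1139455}{1572864}.

Key observation: with t_0 = \frac{5}{6}, the lower running product (C = 5/6, x = 1/8) is a rising factorial.
Term ratio: r(k) = \frac{1}{8} * (k-3) (k+\frac{3}{4}) / [(k+2) (k+1)] - poly over poly, x = \frac{1}{8} from leading terms; C = \frac{5}{6} at k = 0.


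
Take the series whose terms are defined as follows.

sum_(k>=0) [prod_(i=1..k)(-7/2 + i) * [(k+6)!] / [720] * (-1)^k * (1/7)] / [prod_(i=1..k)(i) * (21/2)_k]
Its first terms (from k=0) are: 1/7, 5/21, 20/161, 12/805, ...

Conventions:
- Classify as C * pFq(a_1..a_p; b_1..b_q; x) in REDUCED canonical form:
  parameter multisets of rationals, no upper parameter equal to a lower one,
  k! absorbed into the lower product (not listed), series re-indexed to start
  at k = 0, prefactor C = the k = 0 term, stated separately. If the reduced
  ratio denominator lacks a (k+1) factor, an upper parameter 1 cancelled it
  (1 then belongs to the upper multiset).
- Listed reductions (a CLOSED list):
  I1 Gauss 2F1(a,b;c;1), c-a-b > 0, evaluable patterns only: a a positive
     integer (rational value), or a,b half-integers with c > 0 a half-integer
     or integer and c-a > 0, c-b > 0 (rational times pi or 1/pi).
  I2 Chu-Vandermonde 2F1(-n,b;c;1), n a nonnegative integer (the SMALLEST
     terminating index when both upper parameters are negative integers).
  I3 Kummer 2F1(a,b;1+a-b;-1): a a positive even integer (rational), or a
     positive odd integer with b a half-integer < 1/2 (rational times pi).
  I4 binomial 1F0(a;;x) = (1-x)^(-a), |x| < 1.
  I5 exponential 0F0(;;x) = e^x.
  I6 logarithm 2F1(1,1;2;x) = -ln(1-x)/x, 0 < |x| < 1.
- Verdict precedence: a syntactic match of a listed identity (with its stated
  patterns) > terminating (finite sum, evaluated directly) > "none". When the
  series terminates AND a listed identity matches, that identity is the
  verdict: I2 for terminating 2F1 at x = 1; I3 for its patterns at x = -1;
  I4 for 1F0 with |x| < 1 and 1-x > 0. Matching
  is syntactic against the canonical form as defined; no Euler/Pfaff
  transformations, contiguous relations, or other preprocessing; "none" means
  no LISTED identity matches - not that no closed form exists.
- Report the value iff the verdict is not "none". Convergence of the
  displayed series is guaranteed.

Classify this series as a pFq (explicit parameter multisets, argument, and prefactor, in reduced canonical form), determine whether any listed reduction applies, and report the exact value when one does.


x = -1 here; the reduced form reads 2F1, upper {-5/2, 7}, lower {21/2}, C = 1/7. Verdict: Kummer (I3) applies (x = -1; c = 21/2 equals 1+a-b for upper {-5/2, 7}: listed pattern). Value: (692835/4194304) * pi.

Key observation: t_0 = 1/7 here, and the product of the first k integers (prefactor 1/7) is k!.
Consecutive-term ratio: r(k) = (-1) * (k-5/2) (k+7) / [(k+21/2) (k+1)] ; factor over Q: parameters, x = (-1), and C = 1/7.


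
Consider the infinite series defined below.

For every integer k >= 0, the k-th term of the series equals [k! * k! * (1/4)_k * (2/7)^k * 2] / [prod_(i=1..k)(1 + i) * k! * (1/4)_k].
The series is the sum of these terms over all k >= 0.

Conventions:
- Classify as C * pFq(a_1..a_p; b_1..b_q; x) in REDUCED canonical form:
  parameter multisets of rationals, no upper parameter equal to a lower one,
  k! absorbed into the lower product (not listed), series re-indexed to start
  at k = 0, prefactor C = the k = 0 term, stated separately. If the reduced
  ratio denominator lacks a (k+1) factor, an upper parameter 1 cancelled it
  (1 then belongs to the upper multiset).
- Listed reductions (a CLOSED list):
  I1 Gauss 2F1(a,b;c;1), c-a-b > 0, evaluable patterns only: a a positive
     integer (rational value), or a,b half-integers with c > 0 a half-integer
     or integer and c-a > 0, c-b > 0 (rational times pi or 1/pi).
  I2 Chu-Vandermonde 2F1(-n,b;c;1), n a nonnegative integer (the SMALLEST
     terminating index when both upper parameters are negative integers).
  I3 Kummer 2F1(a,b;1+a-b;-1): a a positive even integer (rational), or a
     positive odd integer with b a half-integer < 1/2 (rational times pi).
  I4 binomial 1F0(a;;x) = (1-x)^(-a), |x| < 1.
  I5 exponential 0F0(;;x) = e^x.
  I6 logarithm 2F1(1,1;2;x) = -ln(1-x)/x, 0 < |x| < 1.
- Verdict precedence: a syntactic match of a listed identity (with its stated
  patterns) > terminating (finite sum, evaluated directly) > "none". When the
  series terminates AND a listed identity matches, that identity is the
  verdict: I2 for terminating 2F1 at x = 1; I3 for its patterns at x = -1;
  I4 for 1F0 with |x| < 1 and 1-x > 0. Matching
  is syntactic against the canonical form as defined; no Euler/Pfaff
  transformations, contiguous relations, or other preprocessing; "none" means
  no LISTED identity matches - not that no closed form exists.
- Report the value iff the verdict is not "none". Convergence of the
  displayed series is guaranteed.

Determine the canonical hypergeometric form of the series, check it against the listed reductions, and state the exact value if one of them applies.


Reduced: x = 2/7, 2F1, upper = {1, 1}, lower = {2}, C = 2. Verdict: logarithm (I6) applies (the logarithm: parameters (1,1;2), x = 2/7). Exact value: (-7) * ln(5/7).

The tell: t_0 being 2, the factorial ratio (C = 2) (k+a-1)!/(a-1)! is a rising factorial (a)_k.
Term ratio: r(k) = (2/7) * (k+1) (k+1) / [(k+2) (k+1)] - poly over poly, x = (2/7) from leading terms; C = 2 at k = 0.
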